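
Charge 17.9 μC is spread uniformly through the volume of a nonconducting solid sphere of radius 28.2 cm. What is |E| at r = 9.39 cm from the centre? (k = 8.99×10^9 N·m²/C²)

E = 6.74×10^5 V/m

By spherical symmetry E is radial; choose a Gaussian sphere of radius r = 9.39 cm (r < R).
Only the charge within r is enclosed: Q_enc = Q·(r/R)³ = (17.9 μC)·(9.39 cm/28.2 cm)³ = 6.608×10^-7 C.
Gauss's law: E·4πr² = Q_enc/ε₀.
E = k|Q_enc|/r² = (8.99×10^9)(6.608×10^-7)/(0.0939)² = 6.74×10^5 N/C.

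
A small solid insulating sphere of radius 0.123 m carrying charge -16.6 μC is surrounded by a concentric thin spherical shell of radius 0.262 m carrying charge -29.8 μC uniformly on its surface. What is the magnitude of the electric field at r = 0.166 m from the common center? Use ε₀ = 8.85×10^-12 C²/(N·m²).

Symmetry ⇒ E = E(r) r̂. Gaussian sphere of radius r = 0.166 m (between the bodies, 0.123 m < r < 0.262 m).
Only the inner charge is enclosed; the outer shell contributes nothing inside itself. Q_enc = -16.6 μC = -1.66e-5 C.
Gauss's law: E·4πr² = Q_enc/ε₀.
E = |Q_enc|/(4πε₀r²) = (1.66×10^-5)/(4π·8.85×10^-12·(0.166)²) = 5.42×10^6 N/C.

|E| ≈ 5.42×10^6 N/C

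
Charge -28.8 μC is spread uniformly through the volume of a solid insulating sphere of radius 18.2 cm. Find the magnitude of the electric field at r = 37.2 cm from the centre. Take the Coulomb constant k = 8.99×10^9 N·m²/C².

Symmetry ⇒ E = E(r) r̂. Gaussian sphere of radius r = 37.2 cm (r > R, so the entire charge is enclosed).
Q_enc = -28.8 μC = -2.88×10^-5 C.
Applying ∮E·dA = Q_enc/ε₀ with Φ = E(4πr²):
E = k|Q_enc|/r² = (8.99×10^9)(2.88×10^-5)/(0.372)² = 1.87e6 N/C.

E ≈ 1.87×10^6 N/C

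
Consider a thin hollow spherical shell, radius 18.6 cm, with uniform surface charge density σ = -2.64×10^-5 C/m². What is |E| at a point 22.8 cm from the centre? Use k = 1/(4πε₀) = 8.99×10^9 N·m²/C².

|E| = 1.98×10^6 N/C

Symmetry ⇒ E = E(r) r̂. Gaussian sphere of radius r = 22.8 cm (r > 18.6 cm).
The entire shell is enclosed: Q_enc = σ·4πR² = (-2.64×10^-5)·4π·(0.186)² = -1.148×10^-5 C.
By Gauss's law, ∮E·dA = E·4πr² = Q_enc/ε₀.
E = k|Q_enc|/r² = (8.99×10^9)(1.148e-5)/(0.228)² = 1.98e6 N/C.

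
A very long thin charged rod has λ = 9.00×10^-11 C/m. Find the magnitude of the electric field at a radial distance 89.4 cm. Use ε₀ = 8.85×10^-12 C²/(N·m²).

1.81 N/C

Take a coaxial cylindrical Gaussian surface of radius r = 89.4 cm and length L.
Q_enc = λL, so λ_enc = 9.00e-11 C/m.
Gauss's law: E·2πrL = λ_enc L/ε₀.
E = |λ_enc|/(2πε₀r) = (9.00×10^-11)/(2π·8.85×10^-12·0.894) = 1.81 N/C.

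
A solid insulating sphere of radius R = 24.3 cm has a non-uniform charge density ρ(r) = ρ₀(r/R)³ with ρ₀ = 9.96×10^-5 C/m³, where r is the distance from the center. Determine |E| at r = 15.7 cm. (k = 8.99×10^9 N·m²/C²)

|E| ≈ 7.94e4 N/C

By spherical symmetry E is radial; choose a Gaussian sphere of radius r = 15.7 cm (r < R).
Q_enc = ∫₀^r ρ(r')·4πr'² dr' = (4πρ₀/R³) ∫₀^r r'^5 dr' = 4πρ₀ r^6/(6·R³) = 2.177e-7 C.
Since E is radial and uniform over the Gaussian sphere, Φ = E·4πr² = Q_enc/ε₀.
E = k|Q_enc|/r² = (8.99×10^9)(2.177×10^-7)/(0.157)² = 7.94×10^4 N/C.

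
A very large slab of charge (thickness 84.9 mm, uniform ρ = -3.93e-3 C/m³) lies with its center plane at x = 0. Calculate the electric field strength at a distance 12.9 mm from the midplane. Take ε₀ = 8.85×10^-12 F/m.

By symmetry E is perpendicular to the slab. A Gaussian pillbox from −12.9 mm to +12.9 mm (face area A) lies entirely within the slab.
Q_enc = ρ·(2x)·A and flux = 2EA, so 2EA = 2ρxA/ε₀ ⇒ E = |ρ|x/ε₀.
E = (3.93×10^-3)(0.0129)/(8.85×10^-12) = 5.73e6 N/C.

E ≈ 5.73e6 N/C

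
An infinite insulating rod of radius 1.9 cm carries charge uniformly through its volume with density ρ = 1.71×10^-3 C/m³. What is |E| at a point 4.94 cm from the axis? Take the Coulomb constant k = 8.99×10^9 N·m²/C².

|E| ≈ 7.06×10^5 N/C

Take a coaxial cylindrical Gaussian surface of radius r = 4.94 cm and length L (r > 1.9 cm, full cross-section enclosed).
λ_enc = ρ·πR² = (1.71e-3)π(0.019)² = 1.939e-6 C/m.
Applying ∮E·dA = Q_enc/ε₀ with the end caps contributing no flux:
E = 2k|λ_enc|/r = 2(8.99×10^9)(1.939×10^-6)/(0.0494) = 7.06×10^5 N/C.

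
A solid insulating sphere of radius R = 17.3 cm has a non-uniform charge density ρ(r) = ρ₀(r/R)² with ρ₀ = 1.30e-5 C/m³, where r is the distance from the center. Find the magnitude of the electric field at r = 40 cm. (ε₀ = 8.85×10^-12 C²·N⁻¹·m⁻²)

Symmetry ⇒ E = E(r) r̂. Gaussian sphere of radius r = 40 cm (r > R, all charge enclosed).
Q_enc = 4π ∫₀^R ρ₀(r'/R)^2 r'² dr' = 4πρ₀R³/5 = 1.692e-7 C.
Applying ∮E·dA = Q_enc/ε₀ with Φ = E(4πr²):
E = |Q_enc|/(4πε₀r²) = (1.692e-7)/(4π·8.85×10^-12·(0.4)²) = 9.51e3 N/C.

E ≈ 9.51×10^3 N/C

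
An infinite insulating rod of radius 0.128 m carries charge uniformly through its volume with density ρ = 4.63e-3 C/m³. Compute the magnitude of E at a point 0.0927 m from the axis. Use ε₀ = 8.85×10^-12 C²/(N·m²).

Take a coaxial cylindrical Gaussian surface of radius r = 0.0927 m and length L (r < R).
Enclosed charge per unit length: λ_enc = ρ·πr² = (4.63e-3)π(0.0927)² = 1.25×10^-4 C/m.
Since E is radial and uniform over the curved surface, Φ = E·2πrL = Q_enc/ε₀ = λ_enc L/ε₀.
E = |λ_enc|/(2πε₀r) = (1.25×10^-4)/(2π·8.85×10^-12·0.0927) = 2.42e7 N/C.

|E| = 2.42e7 N/C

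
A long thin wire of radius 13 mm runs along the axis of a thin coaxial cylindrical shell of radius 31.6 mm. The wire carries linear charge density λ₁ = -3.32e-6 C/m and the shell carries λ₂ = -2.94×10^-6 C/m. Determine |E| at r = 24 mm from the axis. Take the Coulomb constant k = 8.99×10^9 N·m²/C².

Coaxial Gaussian cylinder, radius r = 24 mm, length L (between the conductors, 13 mm < r < 31.6 mm).
Only the inner wire is enclosed; the outer shell contributes nothing inside itself. λ_enc = λ₁ = -3.32×10^-6 C/m.
Gauss's law: E·2πrL = λ_enc L/ε₀.
E = 2k|λ_enc|/r = 2(8.99×10^9)(3.32×10^-6)/(0.024) = 2.49×10^6 N/C.

E = 2.49e6 N/C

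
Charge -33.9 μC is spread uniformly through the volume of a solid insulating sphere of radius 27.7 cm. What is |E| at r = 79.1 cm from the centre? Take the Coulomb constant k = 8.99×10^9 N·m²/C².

Symmetry ⇒ E = E(r) r̂. Gaussian sphere of radius r = 79.1 cm (r > R, so the entire charge is enclosed).
Q_enc = -33.9 μC = -3.39×10^-5 C.
Gauss's law: E·4πr² = Q_enc/ε₀.
E = k|Q_enc|/r² = (8.99×10^9)(3.39e-5)/(0.791)² = 4.87×10^5 N/C.

E ≈ 4.87×10^5 V/m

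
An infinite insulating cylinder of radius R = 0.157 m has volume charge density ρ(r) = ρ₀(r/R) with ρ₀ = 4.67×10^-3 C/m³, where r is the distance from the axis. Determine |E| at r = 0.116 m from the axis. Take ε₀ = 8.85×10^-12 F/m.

Take a coaxial cylindrical Gaussian surface of radius r = 0.116 m and length L (r < R).
λ_enc = ∫₀^r ρ(r')·2πr' dr' = (2πρ₀/R)·r^3/3 = 9.724×10^-5 C/m.
Applying ∮E·dA = Q_enc/ε₀ with the end caps contributing no flux:
E = |λ_enc|/(2πε₀r) = (9.724e-5)/(2π·8.85×10^-12·0.116) = 1.51e7 N/C.

|E| = 1.51×10^7 V/m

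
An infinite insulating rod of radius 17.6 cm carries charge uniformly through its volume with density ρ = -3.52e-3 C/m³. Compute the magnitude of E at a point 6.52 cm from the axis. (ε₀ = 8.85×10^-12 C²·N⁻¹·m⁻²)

E ≈ 1.30e7 N/C

By cylindrical symmetry E is radial; use a coaxial Gaussian cylinder of radius 6.52 cm and length L (r < R).
Charge inside radius r per length L is ρ·πr²·L, so λ_enc = ρπr² = -4.701e-5 C/m.
Since E is radial and uniform over the curved surface, Φ = E·2πrL = Q_enc/ε₀ = λ_enc L/ε₀.
E = |λ_enc|/(2πε₀r) = (4.701×10^-5)/(2π·8.85×10^-12·0.0652) = 1.30×10^7 N/C.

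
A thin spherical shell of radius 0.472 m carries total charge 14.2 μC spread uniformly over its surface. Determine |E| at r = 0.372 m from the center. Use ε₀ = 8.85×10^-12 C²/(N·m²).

Take a concentric spherical Gaussian surface of radius r = 0.372 m (inside the shell, r < 0.472 m).
No charge lies within this surface, so Q_enc = 0 and Gauss's law gives E·4πr² = 0 ⇒ E = 0.

|E| = 0 V/m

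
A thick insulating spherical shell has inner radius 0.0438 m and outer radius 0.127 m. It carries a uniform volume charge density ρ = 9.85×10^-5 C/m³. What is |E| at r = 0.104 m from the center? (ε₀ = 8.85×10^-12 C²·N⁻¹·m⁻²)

Take a concentric spherical Gaussian surface of radius r = 0.104 m (within the shell material, 0.0438 m < r < 0.127 m).
Only the shell between 0.0438 m and r is enclosed: Q_enc = ρ·(4π/3)(r³ − a³) = (9.85e-5)·(4π/3)·((0.104)³ − (0.0438)³) = 4.294×10^-7 C.
By Gauss's law, ∮E·dA = E·4πr² = Q_enc/ε₀.
E = |Q_enc|/(4πε₀r²) = (4.294×10^-7)/(4π·8.85×10^-12·(0.104)²) = 3.57×10^5 N/C.

|E| ≈ 3.57×10^5 V/m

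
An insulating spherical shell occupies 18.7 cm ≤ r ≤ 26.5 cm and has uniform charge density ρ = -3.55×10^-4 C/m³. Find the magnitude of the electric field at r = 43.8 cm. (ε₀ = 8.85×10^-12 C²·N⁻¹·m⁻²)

Symmetry ⇒ E = E(r) r̂. Gaussian sphere of radius r = 43.8 cm (r > 26.5 cm, enclosing the whole shell).
Q_enc = ρ·(4π/3)(b³ − a³) = (-3.55×10^-4)·(4π/3)·((0.265)³ − (0.187)³) = -1.795×10^-5 C.
Gauss's law: E·4πr² = Q_enc/ε₀.
E = |Q_enc|/(4πε₀r²) = (1.795×10^-5)/(4π·8.85×10^-12·(0.438)²) = 8.41e5 N/C.

8.41×10^5 V/m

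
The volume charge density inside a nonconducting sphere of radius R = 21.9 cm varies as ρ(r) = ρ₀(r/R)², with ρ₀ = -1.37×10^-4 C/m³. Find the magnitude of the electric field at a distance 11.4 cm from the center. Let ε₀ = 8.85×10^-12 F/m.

Use a concentric Gaussian sphere at r = 11.4 cm (r < R).
Q_enc = ∫₀^r ρ(r')·4πr'² dr' = (4πρ₀/R²) ∫₀^r r'^4 dr' = 4πρ₀ r^5/(5·R²) = -1.382×10^-7 C.
Applying ∮E·dA = Q_enc/ε₀ with Φ = E(4πr²):
E = |Q_enc|/(4πε₀r²) = (1.382×10^-7)/(4π·8.85×10^-12·(0.114)²) = 9.56×10^4 N/C.

|E| ≈ 9.56e4 N/C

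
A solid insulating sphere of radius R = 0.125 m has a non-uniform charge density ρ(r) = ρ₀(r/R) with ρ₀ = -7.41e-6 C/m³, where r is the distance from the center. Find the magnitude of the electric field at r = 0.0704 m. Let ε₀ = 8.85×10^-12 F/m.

E ≈ 8.30×10^3 V/m

Take a concentric spherical Gaussian surface of radius r = 0.0704 m (r < R).
Q_enc = ∫₀^r ρ(r')·4πr'² dr' = (4πρ₀/R) ∫₀^r r'^3 dr' = 4πρ₀ r^4/(4·R) = -4.575e-9 C.
Applying ∮E·dA = Q_enc/ε₀ with Φ = E(4πr²):
E = |Q_enc|/(4πε₀r²) = (4.575×10^-9)/(4π·8.85×10^-12·(0.0704)²) = 8.30e3 N/C.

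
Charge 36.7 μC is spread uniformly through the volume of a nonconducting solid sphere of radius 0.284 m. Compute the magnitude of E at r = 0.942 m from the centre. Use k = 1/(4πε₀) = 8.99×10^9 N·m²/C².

E ≈ 3.72×10^5 V/m

Take a concentric spherical Gaussian surface of radius r = 0.942 m (r > R, so the entire charge is enclosed).
Q_enc = 36.7 μC = 3.67×10^-5 C.
Since E is radial and uniform over the Gaussian sphere, Φ = E·4πr² = Q_enc/ε₀.
E = k|Q_enc|/r² = (8.99×10^9)(3.67e-5)/(0.942)² = 3.72×10^5 N/C.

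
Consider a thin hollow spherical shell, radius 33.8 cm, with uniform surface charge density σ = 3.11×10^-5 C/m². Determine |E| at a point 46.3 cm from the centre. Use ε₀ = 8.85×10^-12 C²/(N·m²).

|E| = 1.87×10^6 N/C

Symmetry ⇒ E = E(r) r̂. Gaussian sphere of radius r = 46.3 cm (r > 33.8 cm).
The entire shell is enclosed: Q_enc = σ·4πR² = (3.11e-5)·4π·(0.338)² = 4.465e-5 C.
Applying ∮E·dA = Q_enc/ε₀ with Φ = E(4πr²):
E = |Q_enc|/(4πε₀r²) = (4.465e-5)/(4π·8.85×10^-12·(0.463)²) = 1.87×10^6 N/C.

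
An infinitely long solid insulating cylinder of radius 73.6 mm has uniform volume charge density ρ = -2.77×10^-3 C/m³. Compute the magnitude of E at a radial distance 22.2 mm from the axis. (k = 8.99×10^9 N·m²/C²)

Take a coaxial cylindrical Gaussian surface of radius r = 22.2 mm and length L (r < R).
Charge inside radius r per length L is ρ·πr²·L, so λ_enc = ρπr² = -4.289e-6 C/m.
Since E is radial and uniform over the curved surface, Φ = E·2πrL = Q_enc/ε₀ = λ_enc L/ε₀.
E = 2k|λ_enc|/r = 2(8.99×10^9)(4.289e-6)/(0.0222) = 3.47e6 N/C.

E = 3.47×10^6 V/m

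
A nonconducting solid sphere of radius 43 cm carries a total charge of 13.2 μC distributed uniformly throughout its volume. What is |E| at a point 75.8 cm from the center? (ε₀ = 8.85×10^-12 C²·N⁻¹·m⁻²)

E ≈ 2.07e5 V/m

Symmetry ⇒ E = E(r) r̂. Gaussian sphere of radius r = 75.8 cm (r > R, so the entire charge is enclosed).
Q_enc = 13.2 μC = 1.32×10^-5 C.
Since E is radial and uniform over the Gaussian sphere, Φ = E·4πr² = Q_enc/ε₀.
E = |Q_enc|/(4πε₀r²) = (1.32×10^-5)/(4π·8.85×10^-12·(0.758)²) = 2.07e5 N/C.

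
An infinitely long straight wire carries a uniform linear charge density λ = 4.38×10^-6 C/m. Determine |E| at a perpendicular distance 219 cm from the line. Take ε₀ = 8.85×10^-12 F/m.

Take a coaxial cylindrical Gaussian surface of radius r = 219 cm and length L.
Q_enc = λL, so λ_enc = 4.38×10^-6 C/m.
Since E is radial and uniform over the curved surface, Φ = E·2πrL = Q_enc/ε₀ = λ_enc L/ε₀.
E = |λ_enc|/(2πε₀r) = (4.38×10^-6)/(2π·8.85×10^-12·2.19) = 3.60e4 N/C.

3.60×10^4 N/C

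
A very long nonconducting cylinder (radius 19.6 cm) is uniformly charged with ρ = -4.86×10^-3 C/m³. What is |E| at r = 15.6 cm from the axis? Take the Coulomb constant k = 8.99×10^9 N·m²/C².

4.28×10^7 V/m

Choose a coaxial cylinder of radius r = 15.6 cm (arbitrary length L) as the Gaussian surface (r < R).
Enclosed charge per unit length: λ_enc = ρ·πr² = (-4.86×10^-3)π(0.156)² = -3.716×10^-4 C/m.
Gauss's law: E·2πrL = λ_enc L/ε₀.
E = 2k|λ_enc|/r = 2(8.99×10^9)(3.716e-4)/(0.156) = 4.28e7 N/C.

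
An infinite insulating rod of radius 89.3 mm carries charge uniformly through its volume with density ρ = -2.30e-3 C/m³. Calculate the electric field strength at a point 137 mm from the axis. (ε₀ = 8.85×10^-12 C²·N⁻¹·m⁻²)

Coaxial Gaussian cylinder, radius r = 137 mm, length L (r > 89.3 mm, full cross-section enclosed).
λ_enc = ρ·πR² = (-2.30×10^-3)π(0.0893)² = -5.762×10^-5 C/m.
By Gauss's law (flux through the curved wall only), E·2πrL = λ_enc L/ε₀.
E = |λ_enc|/(2πε₀r) = (5.762×10^-5)/(2π·8.85×10^-12·0.137) = 7.56e6 N/C.

|E| ≈ 7.56×10^6 N/C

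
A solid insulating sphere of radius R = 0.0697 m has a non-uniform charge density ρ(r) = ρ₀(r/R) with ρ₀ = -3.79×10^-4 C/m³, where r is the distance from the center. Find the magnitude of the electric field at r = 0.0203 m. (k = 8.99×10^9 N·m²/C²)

Symmetry ⇒ E = E(r) r̂. Gaussian sphere of radius r = 0.0203 m (r < R).
Q_enc = ∫₀^r ρ(r')·4πr'² dr' = (4πρ₀/R) ∫₀^r r'^3 dr' = 4πρ₀ r^4/(4·R) = -2.901×10^-9 C.
Since E is radial and uniform over the Gaussian sphere, Φ = E·4πr² = Q_enc/ε₀.
E = k|Q_enc|/r² = (8.99×10^9)(2.901×10^-9)/(0.0203)² = 6.33×10^4 N/C.

|E| = 6.33×10^4 N/C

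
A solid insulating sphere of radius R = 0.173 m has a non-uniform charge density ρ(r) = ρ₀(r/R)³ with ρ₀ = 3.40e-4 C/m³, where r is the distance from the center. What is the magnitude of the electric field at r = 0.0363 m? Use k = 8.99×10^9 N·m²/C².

Use a concentric Gaussian sphere at r = 0.0363 m (r < R).
Q_enc = ∫₀^r ρ(r')·4πr'² dr' = (4πρ₀/R³) ∫₀^r r'^5 dr' = 4πρ₀ r^6/(6·R³) = 3.147e-10 C.
By Gauss's law, ∮E·dA = E·4πr² = Q_enc/ε₀.
E = k|Q_enc|/r² = (8.99×10^9)(3.147×10^-10)/(0.0363)² = 2.15×10^3 N/C.

E = 2.15e3 N/C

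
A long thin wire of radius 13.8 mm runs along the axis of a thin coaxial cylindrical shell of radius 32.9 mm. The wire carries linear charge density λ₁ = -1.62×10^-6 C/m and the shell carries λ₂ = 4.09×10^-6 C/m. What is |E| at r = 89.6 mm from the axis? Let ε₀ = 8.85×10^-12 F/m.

|E| = 4.96e5 N/C

Take a coaxial cylindrical Gaussian surface of radius r = 89.6 mm and length L (r > 32.9 mm, enclosing both).
λ_enc = λ₁ + λ₂ = (-1.62×10^-6) + (4.09e-6) = 2.47e-6 C/m.
Since E is radial and uniform over the curved surface, Φ = E·2πrL = Q_enc/ε₀ = λ_enc L/ε₀.
E = |λ_enc|/(2πε₀r) = (2.47×10^-6)/(2π·8.85×10^-12·0.0896) = 4.96e5 N/C.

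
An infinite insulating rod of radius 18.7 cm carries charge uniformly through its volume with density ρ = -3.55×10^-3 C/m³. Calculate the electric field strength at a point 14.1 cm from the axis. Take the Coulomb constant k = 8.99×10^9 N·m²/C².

By cylindrical symmetry E is radial; use a coaxial Gaussian cylinder of radius 14.1 cm and length L (r < R).
Charge inside radius r per length L is ρ·πr²·L, so λ_enc = ρπr² = -2.217×10^-4 C/m.
Applying ∮E·dA = Q_enc/ε₀ with the end caps contributing no flux:
E = 2k|λ_enc|/r = 2(8.99×10^9)(2.217×10^-4)/(0.141) = 2.83×10^7 N/C.

E = 2.83×10^7 N/C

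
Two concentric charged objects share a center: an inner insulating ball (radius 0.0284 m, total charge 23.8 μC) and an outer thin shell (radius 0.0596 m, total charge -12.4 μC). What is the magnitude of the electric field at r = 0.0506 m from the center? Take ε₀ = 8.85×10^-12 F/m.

By spherical symmetry E is radial; choose a Gaussian sphere of radius r = 0.0506 m (between the bodies, 0.0284 m < r < 0.0596 m).
Only the inner charge is enclosed; the outer shell contributes nothing inside itself. Q_enc = 23.8 μC = 2.38e-5 C.
By Gauss's law, ∮E·dA = E·4πr² = Q_enc/ε₀.
E = |Q_enc|/(4πε₀r²) = (2.38×10^-5)/(4π·8.85×10^-12·(0.0506)²) = 8.36×10^7 N/C.

8.36×10^7 V/m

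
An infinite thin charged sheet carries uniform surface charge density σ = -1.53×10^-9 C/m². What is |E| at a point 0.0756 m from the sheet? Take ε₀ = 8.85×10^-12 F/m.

By planar symmetry E is perpendicular to the sheet and uniform; use a Gaussian pillbox with flat faces of area A on each side of the sheet.
Only the two end caps contribute flux: Φ = 2EA. With Q_enc = σA, Gauss's law gives E = |σ|/(2ε₀).
E = |σ|/(2ε₀) = (1.53×10^-9)/(2·8.85×10^-12) = 86.4 N/C.

E ≈ 86.4 V/m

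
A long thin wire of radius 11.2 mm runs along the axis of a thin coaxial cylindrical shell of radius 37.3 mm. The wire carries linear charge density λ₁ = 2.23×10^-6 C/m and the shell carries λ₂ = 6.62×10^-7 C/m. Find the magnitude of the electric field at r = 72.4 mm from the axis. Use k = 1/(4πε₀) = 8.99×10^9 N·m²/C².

Choose a coaxial cylinder of radius r = 72.4 mm (arbitrary length L) as the Gaussian surface (r > 37.3 mm, enclosing both).
λ_enc = λ₁ + λ₂ = (2.23e-6) + (6.62×10^-7) = 2.892×10^-6 C/m.
Since E is radial and uniform over the curved surface, Φ = E·2πrL = Q_enc/ε₀ = λ_enc L/ε₀.
E = 2k|λ_enc|/r = 2(8.99×10^9)(2.892×10^-6)/(0.0724) = 7.18×10^5 N/C.

E = 7.18e5 N/C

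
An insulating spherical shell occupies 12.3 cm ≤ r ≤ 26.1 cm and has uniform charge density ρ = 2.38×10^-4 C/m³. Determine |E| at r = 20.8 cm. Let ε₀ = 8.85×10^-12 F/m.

By spherical symmetry E is radial; choose a Gaussian sphere of radius r = 20.8 cm (within the shell material, 12.3 cm < r < 26.1 cm).
Only the shell between 12.3 cm and r is enclosed: Q_enc = ρ·(4π/3)(r³ − a³) = (2.38e-4)·(4π/3)·((0.208)³ − (0.123)³) = 7.116e-6 C.
Applying ∮E·dA = Q_enc/ε₀ with Φ = E(4πr²):
E = |Q_enc|/(4πε₀r²) = (7.116×10^-6)/(4π·8.85×10^-12·(0.208)²) = 1.48×10^6 N/C.

|E| = 1.48e6 V/m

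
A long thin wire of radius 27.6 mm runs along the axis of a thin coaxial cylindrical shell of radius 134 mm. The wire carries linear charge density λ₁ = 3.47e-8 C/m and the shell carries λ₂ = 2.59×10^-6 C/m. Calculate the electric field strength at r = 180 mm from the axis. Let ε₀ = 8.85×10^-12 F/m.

Choose a coaxial cylinder of radius r = 180 mm (arbitrary length L) as the Gaussian surface (r > 134 mm, enclosing both).
λ_enc = λ₁ + λ₂ = (3.47e-8) + (2.59e-6) = 2.625×10^-6 C/m.
By Gauss's law (flux through the curved wall only), E·2πrL = λ_enc L/ε₀.
E = |λ_enc|/(2πε₀r) = (2.625×10^-6)/(2π·8.85×10^-12·0.18) = 2.62×10^5 N/C.

E = 2.62×10^5 N/C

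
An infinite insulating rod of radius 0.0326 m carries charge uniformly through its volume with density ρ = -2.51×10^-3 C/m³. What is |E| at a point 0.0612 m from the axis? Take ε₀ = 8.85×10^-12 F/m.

|E| = 2.46×10^6 V/m

Choose a coaxial cylinder of radius r = 0.0612 m (arbitrary length L) as the Gaussian surface (r > 0.0326 m, full cross-section enclosed).
λ_enc = ρ·πR² = (-2.51×10^-3)π(0.0326)² = -8.38×10^-6 C/m.
By Gauss's law (flux through the curved wall only), E·2πrL = λ_enc L/ε₀.
E = |λ_enc|/(2πε₀r) = (8.38×10^-6)/(2π·8.85×10^-12·0.0612) = 2.46e6 N/C.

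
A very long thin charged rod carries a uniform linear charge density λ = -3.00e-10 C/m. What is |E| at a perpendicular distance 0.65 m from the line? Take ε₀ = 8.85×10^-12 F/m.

E = 8.3 V/m

Choose a coaxial cylinder of radius r = 0.65 m (arbitrary length L) as the Gaussian surface.
Q_enc = λL, so λ_enc = -3.00×10^-10 C/m.
Since E is radial and uniform over the curved surface, Φ = E·2πrL = Q_enc/ε₀ = λ_enc L/ε₀.
E = |λ_enc|/(2πε₀r) = (3.00e-10)/(2π·8.85×10^-12·0.65) = 8.3 N/C.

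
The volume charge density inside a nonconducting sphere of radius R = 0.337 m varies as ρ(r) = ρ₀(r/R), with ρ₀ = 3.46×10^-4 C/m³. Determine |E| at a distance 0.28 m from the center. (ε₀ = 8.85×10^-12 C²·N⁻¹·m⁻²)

Use a concentric Gaussian sphere at r = 0.28 m (r < R).
Integrate the density: Q_enc = 4π ∫₀^r ρ₀(r'/R)^1 r'² dr' = 4πρ₀ r^4/(4·R) = 1.983×10^-5 C.
Since E is radial and uniform over the Gaussian sphere, Φ = E·4πr² = Q_enc/ε₀.
E = |Q_enc|/(4πε₀r²) = (1.983×10^-5)/(4π·8.85×10^-12·(0.28)²) = 2.27×10^6 N/C.

|E| ≈ 2.27×10^6 N/C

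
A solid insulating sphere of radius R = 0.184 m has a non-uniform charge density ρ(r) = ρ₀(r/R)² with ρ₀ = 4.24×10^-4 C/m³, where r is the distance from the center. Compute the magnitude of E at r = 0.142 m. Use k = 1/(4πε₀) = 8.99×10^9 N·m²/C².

E ≈ 8.10e5 N/C

By spherical symmetry E is radial; choose a Gaussian sphere of radius r = 0.142 m (r < R).
Q_enc = ∫₀^r ρ(r')·4πr'² dr' = (4πρ₀/R²) ∫₀^r r'^4 dr' = 4πρ₀ r^5/(5·R²) = 1.817×10^-6 C.
Applying ∮E·dA = Q_enc/ε₀ with Φ = E(4πr²):
E = k|Q_enc|/r² = (8.99×10^9)(1.817×10^-6)/(0.142)² = 8.10e5 N/C.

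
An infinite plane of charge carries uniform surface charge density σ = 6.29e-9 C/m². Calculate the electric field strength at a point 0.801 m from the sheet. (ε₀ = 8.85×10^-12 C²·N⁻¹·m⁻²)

E = 355 N/C

By planar symmetry E is perpendicular to the sheet and uniform; use a Gaussian pillbox with flat faces of area A on each side of the sheet.
Flux Φ = 2EA and Q_enc = σA, so 2EA = σA/ε₀ ⇒ E = |σ|/(2ε₀), independent of distance.
E = |σ|/(2ε₀) = (6.29×10^-9)/(2·8.85×10^-12) = 355 N/C.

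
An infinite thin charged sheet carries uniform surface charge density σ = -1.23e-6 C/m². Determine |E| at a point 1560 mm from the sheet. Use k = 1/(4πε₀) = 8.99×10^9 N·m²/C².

E ≈ 6.95×10^4 N/C

By planar symmetry E is perpendicular to the sheet and uniform; use a Gaussian pillbox with flat faces of area A on each side of the sheet.
Only the two end caps contribute flux: Φ = 2EA. With Q_enc = σA, Gauss's law gives E = |σ|/(2ε₀).
E = 2πk|σ| = 2π(8.99×10^9)(1.23×10^-6) = 6.95e4 N/C.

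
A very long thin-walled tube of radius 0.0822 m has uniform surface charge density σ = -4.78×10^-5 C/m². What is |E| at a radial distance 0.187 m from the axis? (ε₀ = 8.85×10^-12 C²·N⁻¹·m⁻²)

E = 2.37×10^6 N/C

Take a coaxial cylindrical Gaussian surface of radius r = 0.187 m and length L (r > 0.0822 m).
The whole shell is enclosed: λ_enc = σ·2πR = (-4.78×10^-5)·2π·(0.0822) = -2.469e-5 C/m.
Since E is radial and uniform over the curved surface, Φ = E·2πrL = Q_enc/ε₀ = λ_enc L/ε₀.
E = |λ_enc|/(2πε₀r) = (2.469e-5)/(2π·8.85×10^-12·0.187) = 2.37×10^6 N/C.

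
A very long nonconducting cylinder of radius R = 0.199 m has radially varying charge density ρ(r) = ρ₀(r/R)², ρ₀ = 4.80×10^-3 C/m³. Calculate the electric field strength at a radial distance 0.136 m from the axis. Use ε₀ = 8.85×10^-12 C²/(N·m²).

Take a coaxial cylindrical Gaussian surface of radius r = 0.136 m and length L (r < R).
Integrating ρ over the cross-section to radius r: λ_enc = (2πρ₀/R²) ∫₀^r r'^3 dr' = 2πρ₀ r^4/(4·R²) = 6.513×10^-5 C/m.
Since E is radial and uniform over the curved surface, Φ = E·2πrL = Q_enc/ε₀ = λ_enc L/ε₀.
E = |λ_enc|/(2πε₀r) = (6.513×10^-5)/(2π·8.85×10^-12·0.136) = 8.61e6 N/C.

8.61×10^6 V/m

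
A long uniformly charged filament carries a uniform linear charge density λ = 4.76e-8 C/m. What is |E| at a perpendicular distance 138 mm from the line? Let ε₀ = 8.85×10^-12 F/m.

E = 6.20×10^3 N/C

Choose a coaxial cylinder of radius r = 138 mm (arbitrary length L) as the Gaussian surface.
Q_enc = λL, so λ_enc = 4.76×10^-8 C/m.
Gauss's law: E·2πrL = λ_enc L/ε₀.
E = |λ_enc|/(2πε₀r) = (4.76e-8)/(2π·8.85×10^-12·0.138) = 6.20e3 N/C.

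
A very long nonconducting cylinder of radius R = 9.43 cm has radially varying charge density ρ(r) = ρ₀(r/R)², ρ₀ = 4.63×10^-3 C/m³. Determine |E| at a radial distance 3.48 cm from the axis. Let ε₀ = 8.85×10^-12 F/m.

|E| ≈ 6.20e5 N/C

Choose a coaxial cylinder of radius r = 3.48 cm (arbitrary length L) as the Gaussian surface (r < R).
Integrating ρ over the cross-section to radius r: λ_enc = (2πρ₀/R²) ∫₀^r r'^3 dr' = 2πρ₀ r^4/(4·R²) = 1.199e-6 C/m.
Gauss's law: E·2πrL = λ_enc L/ε₀.
E = |λ_enc|/(2πε₀r) = (1.199e-6)/(2π·8.85×10^-12·0.0348) = 6.20×10^5 N/C.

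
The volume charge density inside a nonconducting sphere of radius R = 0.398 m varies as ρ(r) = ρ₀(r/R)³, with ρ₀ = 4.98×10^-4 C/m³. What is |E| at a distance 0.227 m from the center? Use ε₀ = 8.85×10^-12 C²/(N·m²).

Use a concentric Gaussian sphere at r = 0.227 m (r < R).
Q_enc = ∫₀^r ρ(r')·4πr'² dr' = (4πρ₀/R³) ∫₀^r r'^5 dr' = 4πρ₀ r^6/(6·R³) = 2.264×10^-6 C.
Since E is radial and uniform over the Gaussian sphere, Φ = E·4πr² = Q_enc/ε₀.
E = |Q_enc|/(4πε₀r²) = (2.264e-6)/(4π·8.85×10^-12·(0.227)²) = 3.95×10^5 N/C.

|E| = 3.95e5 N/C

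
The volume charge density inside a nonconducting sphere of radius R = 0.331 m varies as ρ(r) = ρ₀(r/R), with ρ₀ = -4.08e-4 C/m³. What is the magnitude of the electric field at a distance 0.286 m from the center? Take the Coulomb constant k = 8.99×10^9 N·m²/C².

Take a concentric spherical Gaussian surface of radius r = 0.286 m (r < R).
Integrate the density: Q_enc = 4π ∫₀^r ρ₀(r'/R)^1 r'² dr' = 4πρ₀ r^4/(4·R) = -2.591×10^-5 C.
Since E is radial and uniform over the Gaussian sphere, Φ = E·4πr² = Q_enc/ε₀.
E = k|Q_enc|/r² = (8.99×10^9)(2.591e-5)/(0.286)² = 2.85×10^6 N/C.

2.85×10^6 N/C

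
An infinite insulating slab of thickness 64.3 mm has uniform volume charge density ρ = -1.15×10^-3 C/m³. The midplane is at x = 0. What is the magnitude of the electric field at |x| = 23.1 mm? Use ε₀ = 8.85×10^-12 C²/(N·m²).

By symmetry E is perpendicular to the slab. A Gaussian pillbox from −23.1 mm to +23.1 mm (face area A) lies entirely within the slab.
Q_enc = ρ·(2x)·A and flux = 2EA, so 2EA = 2ρxA/ε₀ ⇒ E = |ρ|x/ε₀.
E = (1.15×10^-3)(0.0231)/(8.85×10^-12) = 3.00×10^6 N/C.

|E| = 3.00×10^6 N/C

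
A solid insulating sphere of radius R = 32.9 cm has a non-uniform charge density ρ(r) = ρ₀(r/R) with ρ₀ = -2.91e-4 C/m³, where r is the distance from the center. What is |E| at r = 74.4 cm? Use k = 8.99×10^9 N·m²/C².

E = 5.29×10^5 N/C

Use a concentric Gaussian sphere at r = 74.4 cm (r > R, all charge enclosed).
Q_enc = 4π ∫₀^R ρ₀(r'/R)^1 r'² dr' = 4πρ₀R³/4 = -3.256×10^-5 C.
Since E is radial and uniform over the Gaussian sphere, Φ = E·4πr² = Q_enc/ε₀.
E = k|Q_enc|/r² = (8.99×10^9)(3.256e-5)/(0.744)² = 5.29×10^5 N/C.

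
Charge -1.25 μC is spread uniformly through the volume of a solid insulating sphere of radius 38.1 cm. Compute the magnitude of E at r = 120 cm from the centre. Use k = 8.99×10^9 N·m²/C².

By spherical symmetry E is radial; choose a Gaussian sphere of radius r = 120 cm (r > R, so the entire charge is enclosed).
Q_enc = -1.25 μC = -1.25×10^-6 C.
By Gauss's law, ∮E·dA = E·4πr² = Q_enc/ε₀.
E = k|Q_enc|/r² = (8.99×10^9)(1.25×10^-6)/(1.2)² = 7.80e3 N/C.

E ≈ 7.80×10^3 N/C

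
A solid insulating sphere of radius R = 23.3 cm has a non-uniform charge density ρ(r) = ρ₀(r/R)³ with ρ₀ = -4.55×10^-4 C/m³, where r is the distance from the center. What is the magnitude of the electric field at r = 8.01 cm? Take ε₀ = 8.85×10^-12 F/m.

Use a concentric Gaussian sphere at r = 8.01 cm (r < R).
Q_enc = ∫₀^r ρ(r')·4πr'² dr' = (4πρ₀/R³) ∫₀^r r'^5 dr' = 4πρ₀ r^6/(6·R³) = -1.99e-8 C.
Since E is radial and uniform over the Gaussian sphere, Φ = E·4πr² = Q_enc/ε₀.
E = |Q_enc|/(4πε₀r²) = (1.99×10^-8)/(4π·8.85×10^-12·(0.0801)²) = 2.79×10^4 N/C.

E = 2.79×10^4 V/m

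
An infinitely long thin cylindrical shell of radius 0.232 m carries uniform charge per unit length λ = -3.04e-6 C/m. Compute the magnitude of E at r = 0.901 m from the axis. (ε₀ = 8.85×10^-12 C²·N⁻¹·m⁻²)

Coaxial Gaussian cylinder, radius r = 0.901 m, length L (r > 0.232 m).
The full line charge is enclosed: λ_enc = -3.04e-6 C/m.
By Gauss's law (flux through the curved wall only), E·2πrL = λ_enc L/ε₀.
E = |λ_enc|/(2πε₀r) = (3.04e-6)/(2π·8.85×10^-12·0.901) = 6.07×10^4 N/C.

6.07e4 N/C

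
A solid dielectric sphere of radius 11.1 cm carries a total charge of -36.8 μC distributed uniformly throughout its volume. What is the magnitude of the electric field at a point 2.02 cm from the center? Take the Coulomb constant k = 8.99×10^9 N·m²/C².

4.89×10^6 N/C

Take a concentric spherical Gaussian surface of radius r = 2.02 cm (r < R).
For a uniform sphere the enclosed fraction is (r/R)³, so Q_enc = (-36.8 μC)(0.0202/0.111)³ = -2.218×10^-7 C.
By Gauss's law, ∮E·dA = E·4πr² = Q_enc/ε₀.
E = k|Q_enc|/r² = (8.99×10^9)(2.218e-7)/(0.0202)² = 4.89e6 N/C.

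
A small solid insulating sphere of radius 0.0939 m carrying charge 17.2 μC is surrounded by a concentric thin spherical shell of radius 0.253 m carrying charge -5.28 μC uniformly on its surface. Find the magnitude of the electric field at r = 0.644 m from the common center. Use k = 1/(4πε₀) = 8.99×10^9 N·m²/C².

Symmetry ⇒ E = E(r) r̂. Gaussian sphere of radius r = 0.644 m (r > 0.253 m, enclosing both).
Q_enc = (17.2 μC) + (-5.28 μC) = 1.192×10^-5 C.
Gauss's law: E·4πr² = Q_enc/ε₀.
E = k|Q_enc|/r² = (8.99×10^9)(1.192×10^-5)/(0.644)² = 2.58e5 N/C.

|E| = 2.58e5 V/m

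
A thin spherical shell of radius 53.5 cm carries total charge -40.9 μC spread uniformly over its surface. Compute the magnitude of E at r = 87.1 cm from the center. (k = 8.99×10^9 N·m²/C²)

Use a concentric Gaussian sphere at r = 87.1 cm (r > 53.5 cm).
The entire shell is enclosed: Q_enc = -4.09×10^-5 C.
Gauss's law: E·4πr² = Q_enc/ε₀.
E = k|Q_enc|/r² = (8.99×10^9)(4.09×10^-5)/(0.871)² = 4.85×10^5 N/C.

4.85×10^5 N/C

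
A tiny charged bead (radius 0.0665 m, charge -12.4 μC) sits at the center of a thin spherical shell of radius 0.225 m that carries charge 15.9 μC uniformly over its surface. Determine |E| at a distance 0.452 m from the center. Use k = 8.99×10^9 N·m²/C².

E = 1.54×10^5 V/m

By spherical symmetry E is radial; choose a Gaussian sphere of radius r = 0.452 m (r > 0.225 m, enclosing both).
Q_enc = (-12.4 μC) + (15.9 μC) = 3.50e-6 C.
Gauss's law: E·4πr² = Q_enc/ε₀.
E = k|Q_enc|/r² = (8.99×10^9)(3.50e-6)/(0.452)² = 1.54×10^5 N/C.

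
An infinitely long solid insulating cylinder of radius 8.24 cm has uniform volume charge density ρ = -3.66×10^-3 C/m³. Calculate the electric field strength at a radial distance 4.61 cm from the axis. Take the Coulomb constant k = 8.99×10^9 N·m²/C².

E ≈ 9.53e6 V/m

By cylindrical symmetry E is radial; use a coaxial Gaussian cylinder of radius 4.61 cm and length L (r < R).
Charge inside radius r per length L is ρ·πr²·L, so λ_enc = ρπr² = -2.444e-5 C/m.
Gauss's law: E·2πrL = λ_enc L/ε₀.
E = 2k|λ_enc|/r = 2(8.99×10^9)(2.444×10^-5)/(0.0461) = 9.53e6 N/C.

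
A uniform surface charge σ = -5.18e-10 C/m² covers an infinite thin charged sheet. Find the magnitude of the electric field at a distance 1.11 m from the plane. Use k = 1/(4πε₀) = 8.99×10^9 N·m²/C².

Choose a cylindrical pillbox piercing the sheet, end faces (area A) parallel to it.
Flux Φ = 2EA and Q_enc = σA, so 2EA = σA/ε₀ ⇒ E = |σ|/(2ε₀), independent of distance.
E = 2πk|σ| = 2π(8.99×10^9)(5.18e-10) = 29.3 N/C.

29.3 V/m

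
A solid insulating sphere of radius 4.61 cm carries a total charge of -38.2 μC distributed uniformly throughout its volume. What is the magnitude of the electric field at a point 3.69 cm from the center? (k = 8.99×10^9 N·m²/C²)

|E| = 1.29×10^8 N/C

Symmetry ⇒ E = E(r) r̂. Gaussian sphere of radius r = 3.69 cm (r < R).
Only the charge within r is enclosed: Q_enc = Q·(r/R)³ = (-38.2 μC)·(3.69 cm/4.61 cm)³ = -1.959e-5 C.
Since E is radial and uniform over the Gaussian sphere, Φ = E·4πr² = Q_enc/ε₀.
E = k|Q_enc|/r² = (8.99×10^9)(1.959e-5)/(0.0369)² = 1.29×10^8 N/C.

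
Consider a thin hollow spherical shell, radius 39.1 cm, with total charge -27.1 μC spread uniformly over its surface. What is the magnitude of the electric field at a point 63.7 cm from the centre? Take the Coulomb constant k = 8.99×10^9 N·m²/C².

6.00e5 N/C

Symmetry ⇒ E = E(r) r̂. Gaussian sphere of radius r = 63.7 cm (r > 39.1 cm).
The entire shell is enclosed: Q_enc = -2.71×10^-5 C.
Gauss's law: E·4πr² = Q_enc/ε₀.
E = k|Q_enc|/r² = (8.99×10^9)(2.71×10^-5)/(0.637)² = 6.00e5 N/C.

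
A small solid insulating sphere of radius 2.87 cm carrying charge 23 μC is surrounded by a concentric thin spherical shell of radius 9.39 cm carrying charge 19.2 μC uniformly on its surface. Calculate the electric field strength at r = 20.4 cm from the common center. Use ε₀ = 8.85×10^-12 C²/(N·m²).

By spherical symmetry E is radial; choose a Gaussian sphere of radius r = 20.4 cm (r > 9.39 cm, enclosing both).
Q_enc = (23 μC) + (19.2 μC) = 4.22e-5 C.
By Gauss's law, ∮E·dA = E·4πr² = Q_enc/ε₀.
E = |Q_enc|/(4πε₀r²) = (4.22e-5)/(4π·8.85×10^-12·(0.204)²) = 9.12×10^6 N/C.

E = 9.12×10^6 N/C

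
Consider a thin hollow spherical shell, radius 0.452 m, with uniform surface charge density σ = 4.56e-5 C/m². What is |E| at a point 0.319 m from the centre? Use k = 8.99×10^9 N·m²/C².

Symmetry ⇒ E = E(r) r̂. Gaussian sphere of radius r = 0.319 m (inside the shell, r < 0.452 m).
No charge lies within this surface, so Q_enc = 0 and Gauss's law gives E·4πr² = 0 ⇒ E = 0.

|E| = 0 V/m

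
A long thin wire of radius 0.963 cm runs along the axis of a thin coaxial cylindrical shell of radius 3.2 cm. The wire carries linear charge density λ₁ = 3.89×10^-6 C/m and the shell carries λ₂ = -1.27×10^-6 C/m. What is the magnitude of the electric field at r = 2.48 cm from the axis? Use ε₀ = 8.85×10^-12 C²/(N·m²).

E ≈ 2.82×10^6 N/C

Take a coaxial cylindrical Gaussian surface of radius r = 2.48 cm and length L (between the conductors, 0.963 cm < r < 3.2 cm).
The shell at 3.2 cm lies outside the Gaussian surface, so λ_enc = λ₁ = 3.89×10^-6 C/m.
Since E is radial and uniform over the curved surface, Φ = E·2πrL = Q_enc/ε₀ = λ_enc L/ε₀.
E = |λ_enc|/(2πε₀r) = (3.89×10^-6)/(2π·8.85×10^-12·0.0248) = 2.82×10^6 N/C.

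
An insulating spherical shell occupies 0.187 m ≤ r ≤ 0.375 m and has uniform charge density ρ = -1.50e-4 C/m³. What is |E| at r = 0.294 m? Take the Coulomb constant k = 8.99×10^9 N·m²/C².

|E| = 1.23×10^6 N/C

Symmetry ⇒ E = E(r) r̂. Gaussian sphere of radius r = 0.294 m (within the shell material, 0.187 m < r < 0.375 m).
Enclosed charge is the volume from a to r: Q_enc = (4π/3)ρ(r³ − a³) = -1.186×10^-5 C.
By Gauss's law, ∮E·dA = E·4πr² = Q_enc/ε₀.
E = k|Q_enc|/r² = (8.99×10^9)(1.186e-5)/(0.294)² = 1.23×10^6 N/C.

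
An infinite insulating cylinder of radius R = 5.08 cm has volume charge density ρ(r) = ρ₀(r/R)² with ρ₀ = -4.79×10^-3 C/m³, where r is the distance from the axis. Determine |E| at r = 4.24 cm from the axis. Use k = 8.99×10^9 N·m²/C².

Choose a coaxial cylinder of radius r = 4.24 cm (arbitrary length L) as the Gaussian surface (r < R).
Integrating ρ over the cross-section to radius r: λ_enc = (2πρ₀/R²) ∫₀^r r'^3 dr' = 2πρ₀ r^4/(4·R²) = -9.423×10^-6 C/m.
Since E is radial and uniform over the curved surface, Φ = E·2πrL = Q_enc/ε₀ = λ_enc L/ε₀.
E = 2k|λ_enc|/r = 2(8.99×10^9)(9.423×10^-6)/(0.0424) = 4.00×10^6 N/C.

|E| ≈ 4.00×10^6 N/C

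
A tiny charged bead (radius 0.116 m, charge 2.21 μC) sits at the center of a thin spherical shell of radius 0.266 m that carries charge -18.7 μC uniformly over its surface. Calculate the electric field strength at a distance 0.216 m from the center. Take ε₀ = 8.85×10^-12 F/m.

By spherical symmetry E is radial; choose a Gaussian sphere of radius r = 0.216 m (between the bodies, 0.116 m < r < 0.266 m).
The shell at 0.266 m lies outside the Gaussian surface, so Q_enc = 2.21 μC = 2.21×10^-6 C.
Gauss's law: E·4πr² = Q_enc/ε₀.
E = |Q_enc|/(4πε₀r²) = (2.21×10^-6)/(4π·8.85×10^-12·(0.216)²) = 4.26×10^5 N/C.

4.26×10^5 N/C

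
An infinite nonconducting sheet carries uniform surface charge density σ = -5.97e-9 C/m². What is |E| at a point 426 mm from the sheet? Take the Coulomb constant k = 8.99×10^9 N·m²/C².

|E| ≈ 337 N/C

Choose a cylindrical pillbox piercing the sheet, end faces (area A) parallel to it.
Only the two end caps contribute flux: Φ = 2EA. With Q_enc = σA, Gauss's law gives E = |σ|/(2ε₀).
E = 2πk|σ| = 2π(8.99×10^9)(5.97×10^-9) = 337 N/C.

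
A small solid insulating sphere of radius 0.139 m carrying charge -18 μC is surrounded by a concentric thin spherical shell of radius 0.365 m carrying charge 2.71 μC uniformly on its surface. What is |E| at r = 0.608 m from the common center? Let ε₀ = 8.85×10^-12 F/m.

3.72e5 N/C

Symmetry ⇒ E = E(r) r̂. Gaussian sphere of radius r = 0.608 m (r > 0.365 m, enclosing both).
Q_enc = (-18 μC) + (2.71 μC) = -1.529×10^-5 C.
Applying ∮E·dA = Q_enc/ε₀ with Φ = E(4πr²):
E = |Q_enc|/(4πε₀r²) = (1.529e-5)/(4π·8.85×10^-12·(0.608)²) = 3.72×10^5 N/C.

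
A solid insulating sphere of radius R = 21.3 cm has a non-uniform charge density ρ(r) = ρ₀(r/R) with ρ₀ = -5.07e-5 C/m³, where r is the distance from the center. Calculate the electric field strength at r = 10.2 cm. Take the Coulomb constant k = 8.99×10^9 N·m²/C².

|E| ≈ 6.99×10^4 V/m

Use a concentric Gaussian sphere at r = 10.2 cm (r < R).
Q_enc = ∫₀^r ρ(r')·4πr'² dr' = (4πρ₀/R) ∫₀^r r'^3 dr' = 4πρ₀ r^4/(4·R) = -8.094e-8 C.
Gauss's law: E·4πr² = Q_enc/ε₀.
E = k|Q_enc|/r² = (8.99×10^9)(8.094×10^-8)/(0.102)² = 6.99×10^4 N/C.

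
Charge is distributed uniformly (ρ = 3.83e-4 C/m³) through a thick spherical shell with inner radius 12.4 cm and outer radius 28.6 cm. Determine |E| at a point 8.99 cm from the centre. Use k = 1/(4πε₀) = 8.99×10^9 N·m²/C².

E = 0

Symmetry ⇒ E = E(r) r̂. Gaussian sphere of radius r = 8.99 cm (r < 12.4 cm, inside the empty cavity).
No charge is enclosed, so by Gauss's law E·4πr² = 0 ⇒ E = 0.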